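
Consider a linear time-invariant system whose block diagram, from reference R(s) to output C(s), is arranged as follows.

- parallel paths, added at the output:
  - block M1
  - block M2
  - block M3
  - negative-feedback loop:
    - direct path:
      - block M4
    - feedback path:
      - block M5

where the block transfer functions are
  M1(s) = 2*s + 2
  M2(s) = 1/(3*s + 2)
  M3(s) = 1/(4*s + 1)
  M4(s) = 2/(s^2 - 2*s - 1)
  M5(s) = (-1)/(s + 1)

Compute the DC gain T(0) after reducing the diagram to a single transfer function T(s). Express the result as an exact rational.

Reducing step by step:

(1) close the feedback loop around M4, M5 gives (2*s + 2)/(s^3 - s^2 - 3*s - 3)
(2) sum the parallel branches M1, M2, M3, [M4/(1+M4*M5)] gives (24*s^6 + 22*s^5 - 85*s^4 - 212*s^3 - 198*s^2 - 94*s - 17)/(12*s^5 - s^4 - 45*s^3 - 71*s^2 - 39*s - 6)
Evaluating the step-2 result (the overall T(s)) at s = 0 gives T(0) = -17/(-6) = 17/6.

Answer: 17/6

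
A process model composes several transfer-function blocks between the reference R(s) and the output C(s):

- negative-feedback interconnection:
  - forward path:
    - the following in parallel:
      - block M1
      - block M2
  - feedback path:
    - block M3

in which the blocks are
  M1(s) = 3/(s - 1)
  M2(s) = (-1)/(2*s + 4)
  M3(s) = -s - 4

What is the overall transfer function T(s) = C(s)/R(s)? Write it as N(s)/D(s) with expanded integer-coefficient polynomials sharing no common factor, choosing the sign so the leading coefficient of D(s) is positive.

Answer: (-5*s - 13)/(3*s^2 + 31*s + 56)

Working:
[1] parallel reduction of M1, M2 -> (5*s + 13)/(2*s^2 + 2*s - 4)
[2] reduce the feedback loop with forward (M1+M2) and return M3 - this is the overall T(s), already in the required normalized form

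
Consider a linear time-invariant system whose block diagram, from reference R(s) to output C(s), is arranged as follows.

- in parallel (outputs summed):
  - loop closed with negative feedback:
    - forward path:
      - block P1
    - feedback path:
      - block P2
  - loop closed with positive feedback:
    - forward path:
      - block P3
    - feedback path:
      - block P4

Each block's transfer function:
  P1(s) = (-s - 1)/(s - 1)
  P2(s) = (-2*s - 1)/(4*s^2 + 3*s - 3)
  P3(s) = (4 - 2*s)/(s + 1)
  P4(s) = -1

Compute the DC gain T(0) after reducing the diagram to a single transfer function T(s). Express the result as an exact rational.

1. feedback reduction of P1, P2 -> (-4*s^3 - 7*s^2 + 3)/(4*s^3 + s^2 - 3*s + 4)
2. apply the feedback formula to P3, P4 -> (2*s - 4)/(s - 5)
3. add [P1/(1+P1*P2)], [P3/(1-P3*P4)] (parallel) -> (4*s^4 - s^3 + 25*s^2 + 23*s - 31)/(4*s^4 - 19*s^3 - 8*s^2 + 19*s - 20)
DC gain: substitute s = 0 into T(s) from step 3: T(0) = -31/(-20) = 31/20.

Hence the answer: 31/20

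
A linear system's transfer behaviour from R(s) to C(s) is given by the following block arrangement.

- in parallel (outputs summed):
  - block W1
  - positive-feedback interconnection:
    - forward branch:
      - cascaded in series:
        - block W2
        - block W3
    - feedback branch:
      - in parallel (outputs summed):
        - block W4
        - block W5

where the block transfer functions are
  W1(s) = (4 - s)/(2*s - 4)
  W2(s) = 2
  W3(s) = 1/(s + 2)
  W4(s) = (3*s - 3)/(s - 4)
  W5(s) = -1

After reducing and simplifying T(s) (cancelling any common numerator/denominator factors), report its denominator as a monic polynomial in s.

First reduce the diagram to T(s).

1. series reduction of W2, W3 = 2/(s + 2)
2. reduce the parallel group W4, W5 = (2*s + 1)/(s - 4)
3. apply the feedback formula to (W2*W3), (W4+W5) = (2*s - 8)/(s^2 - 6*s - 10)
4. parallel reduction of W1, [(W2*W3)/(1-(W2*W3)*(W4+W5))] = (-s^3 + 14*s^2 - 38*s - 8)/(2*s^3 - 16*s^2 + 4*s + 40)
The result of step 4 is T(s) in lowest terms. Its denominator has leading coefficient 2; dividing the denominator through by 2 makes it monic.

Answer: s^3 - 8*s^2 + 2*s + 20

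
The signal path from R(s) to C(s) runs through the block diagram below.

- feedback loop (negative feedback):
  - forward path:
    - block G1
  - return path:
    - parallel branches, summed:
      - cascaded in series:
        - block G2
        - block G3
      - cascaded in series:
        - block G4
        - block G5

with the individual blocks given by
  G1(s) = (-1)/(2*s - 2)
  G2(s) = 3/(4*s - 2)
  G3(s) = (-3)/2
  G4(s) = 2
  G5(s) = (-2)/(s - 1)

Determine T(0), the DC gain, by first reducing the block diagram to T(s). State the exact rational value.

Step 1. cascade G2, G3 -> (-9)/(8*s - 4)
Step 2. series reduction of G4, G5 -> (-4)/(s - 1)
Step 3. add (G2*G3), (G4*G5) (parallel) -> (25 - 41*s)/(8*s^2 - 12*s + 4)
Step 4. collapse the loop (G1 forward, ((G2*G3)+(G4*G5)) return) -> (-8*s^2 + 12*s - 4)/(16*s^3 - 40*s^2 + 73*s - 33)
The step-4 result is T(s). Setting s = 0: T(0) = -4/(-33) = 4/33.

Answer: 4/33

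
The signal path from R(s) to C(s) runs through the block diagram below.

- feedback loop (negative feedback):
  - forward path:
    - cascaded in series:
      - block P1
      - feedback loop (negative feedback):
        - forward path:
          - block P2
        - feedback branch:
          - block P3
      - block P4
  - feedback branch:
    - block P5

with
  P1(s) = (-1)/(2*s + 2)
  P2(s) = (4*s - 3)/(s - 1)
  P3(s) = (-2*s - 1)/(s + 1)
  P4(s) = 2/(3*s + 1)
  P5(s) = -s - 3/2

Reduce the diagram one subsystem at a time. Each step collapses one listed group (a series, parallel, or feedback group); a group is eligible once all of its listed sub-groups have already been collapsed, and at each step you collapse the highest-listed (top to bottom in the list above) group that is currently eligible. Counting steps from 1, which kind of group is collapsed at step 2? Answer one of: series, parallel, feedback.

Step 1 - apply the feedback formula to P2, P3
Step 2 - multiply P1, [P2/(1+P2*P3)], P4 (series)
Step 3 - collapse the loop ((P1*[P2/(1+P2*P3)]*P4) forward, P5 return)
So the answer for step 2 is series.

Answer: series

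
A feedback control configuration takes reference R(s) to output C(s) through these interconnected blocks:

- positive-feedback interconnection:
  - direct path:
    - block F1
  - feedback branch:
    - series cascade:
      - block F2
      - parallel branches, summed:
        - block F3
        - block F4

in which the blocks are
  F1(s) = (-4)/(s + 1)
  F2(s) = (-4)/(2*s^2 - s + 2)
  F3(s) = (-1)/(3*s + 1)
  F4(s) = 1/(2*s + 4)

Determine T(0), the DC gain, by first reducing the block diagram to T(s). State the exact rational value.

Step 1. parallel reduction of F3, F4, giving (s - 3)/(6*s^2 + 14*s + 4)
Step 2. reduce the series chain F2, (F3+F4), giving (6 - 2*s)/(6*s^4 + 11*s^3 + 3*s^2 + 12*s + 4)
Step 3. reduce the feedback loop with forward F1 and return (F2*(F3+F4)), giving (-24*s^4 - 44*s^3 - 12*s^2 - 48*s - 16)/(6*s^5 + 17*s^4 + 14*s^3 + 15*s^2 + 8*s + 28)
Evaluating the step-3 result (the overall T(s)) at s = 0 gives T(0) = -16/28 = -4/7.

Therefore the answer is -4/7.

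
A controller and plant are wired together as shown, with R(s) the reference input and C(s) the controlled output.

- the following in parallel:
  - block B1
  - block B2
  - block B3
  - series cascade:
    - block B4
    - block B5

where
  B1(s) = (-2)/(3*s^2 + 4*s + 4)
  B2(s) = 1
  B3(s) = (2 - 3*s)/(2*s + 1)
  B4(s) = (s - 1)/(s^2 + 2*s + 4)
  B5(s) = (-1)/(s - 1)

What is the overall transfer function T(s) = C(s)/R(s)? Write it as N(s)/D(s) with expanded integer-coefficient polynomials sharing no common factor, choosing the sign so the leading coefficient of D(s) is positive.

Step 1. reduce the series chain B4, B5, giving (-1)/(s^2 + 2*s + 4)
Step 2. sum the parallel branches B1, B2, B3, (B4*B5); the result is T(s) itself (integer coefficients, no common factor, positive leading denominator coefficient)

Answer: (-3*s^5 - s^4 - 4*s^3 + 27*s^2 + 24*s + 36)/(6*s^5 + 23*s^4 + 58*s^3 + 72*s^2 + 56*s + 16)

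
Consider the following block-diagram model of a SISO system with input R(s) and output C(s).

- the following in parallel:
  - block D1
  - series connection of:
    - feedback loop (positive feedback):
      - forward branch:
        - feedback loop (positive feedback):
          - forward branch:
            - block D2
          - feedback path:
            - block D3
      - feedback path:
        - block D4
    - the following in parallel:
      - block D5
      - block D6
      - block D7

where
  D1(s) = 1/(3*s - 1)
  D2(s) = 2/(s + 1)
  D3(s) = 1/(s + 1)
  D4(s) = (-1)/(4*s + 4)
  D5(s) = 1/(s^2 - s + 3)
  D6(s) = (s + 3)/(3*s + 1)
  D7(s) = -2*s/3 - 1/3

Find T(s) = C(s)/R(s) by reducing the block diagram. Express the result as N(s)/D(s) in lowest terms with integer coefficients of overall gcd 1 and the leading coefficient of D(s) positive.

The answer is (-72*s^6 + 18*s^5 - 16*s^4 - 125*s^3 + 436*s^2 + 248*s - 117)/(54*s^6 + 54*s^5 + 21*s^4 + 345*s^3 - 84*s^2 - 39*s + 9).

Reasoning:
Step 1: feedback reduction of D2, D3 -> (2*s + 2)/(s^2 + 2*s - 1)
Step 2: close the feedback loop around [D2/(1-D2*D3)], D4 -> (4*s + 4)/(2*s^2 + 4*s - 1)
Step 3: sum the parallel branches D5, D6, D7 -> (-6*s^4 + 4*s^3 - 8*s^2 - 5*s + 27)/(9*s^3 - 6*s^2 + 24*s + 9)
Step 4: cascade [[D2/(1-D2*D3)]/(1-[D2/(1-D2*D3)]*D4)], (D5+D6+D7) -> (-24*s^5 - 8*s^4 - 16*s^3 - 52*s^2 + 88*s + 108)/(18*s^5 + 24*s^4 + 15*s^3 + 120*s^2 + 12*s - 9)
Step 5: parallel reduction of D1, ([[D2/(1-D2*D3)]/(1-[D2/(1-D2*D3)]*D4)]*(D5+D6+D7)), which is the overall transfer function T(s) = C(s)/R(s) in lowest terms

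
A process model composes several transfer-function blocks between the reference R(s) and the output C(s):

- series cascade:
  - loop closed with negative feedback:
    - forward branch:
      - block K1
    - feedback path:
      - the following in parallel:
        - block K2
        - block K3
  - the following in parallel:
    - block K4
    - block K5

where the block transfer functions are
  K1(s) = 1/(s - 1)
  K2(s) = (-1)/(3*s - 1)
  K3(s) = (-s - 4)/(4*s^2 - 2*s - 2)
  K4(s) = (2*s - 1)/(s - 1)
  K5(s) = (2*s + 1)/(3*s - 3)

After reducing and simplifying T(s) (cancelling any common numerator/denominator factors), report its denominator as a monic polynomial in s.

Answer: s^4 - 11*s^3/6 - s^2/12 - s/4 + 1/3

Working:
Step 1: reduce the parallel group K2, K3; result (-7*s^2 - 9*s + 6)/(12*s^3 - 10*s^2 - 4*s + 2)
Step 2: apply the feedback formula to K1, (K2+K3); result (12*s^3 - 10*s^2 - 4*s + 2)/(12*s^4 - 22*s^3 - s^2 - 3*s + 4)
Step 3: add K4, K5 (parallel); result (8*s - 2)/(3*s - 3)
Step 4: cascade [K1/(1+K1*(K2+K3))], (K4+K5); result (96*s^3 - 8*s^2 - 20*s + 4)/(36*s^4 - 66*s^3 - 3*s^2 - 9*s + 12)
That last expression is T(s), already simplified. Scaling its denominator by 1/36 (the reciprocal of the leading coefficient) yields the monic denominator.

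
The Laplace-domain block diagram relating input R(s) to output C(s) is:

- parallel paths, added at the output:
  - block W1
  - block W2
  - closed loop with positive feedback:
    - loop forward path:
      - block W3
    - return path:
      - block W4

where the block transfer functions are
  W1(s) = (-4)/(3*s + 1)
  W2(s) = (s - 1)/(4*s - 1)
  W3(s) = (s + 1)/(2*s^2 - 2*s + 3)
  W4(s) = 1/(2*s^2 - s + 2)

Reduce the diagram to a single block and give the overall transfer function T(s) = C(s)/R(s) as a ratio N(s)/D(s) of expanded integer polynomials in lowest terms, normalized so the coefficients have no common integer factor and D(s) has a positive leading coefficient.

First reduce the diagram to T(s).

1. close the feedback loop around W3, W4; result (2*s^3 + s^2 + s + 2)/(4*s^4 - 6*s^3 + 12*s^2 - 8*s + 5)
2. reduce the parallel group W1, W2, [W3/(1-W3*W4)], which is the overall transfer function T(s) = C(s)/R(s) in lowest terms

Answer: (12*s^6 - 66*s^5 + 170*s^4 - 247*s^3 + 219*s^2 - 113*s + 13)/(48*s^6 - 68*s^5 + 134*s^4 - 78*s^3 + 40*s^2 + 13*s - 5)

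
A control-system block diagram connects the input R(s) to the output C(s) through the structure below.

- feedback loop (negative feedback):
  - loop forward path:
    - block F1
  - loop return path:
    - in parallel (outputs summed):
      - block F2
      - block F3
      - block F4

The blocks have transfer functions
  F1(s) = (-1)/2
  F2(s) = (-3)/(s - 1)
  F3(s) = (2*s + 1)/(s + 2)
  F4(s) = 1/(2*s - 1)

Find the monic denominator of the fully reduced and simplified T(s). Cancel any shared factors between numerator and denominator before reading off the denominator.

Step 1. combine F2, F3, F4 in parallel: (4*s^3 - 9*s^2 - 9*s + 5)/(2*s^3 + s^2 - 5*s + 2)
Step 2. reduce the feedback loop with forward F1 and return (F2+F3+F4): (-2*s^3 - s^2 + 5*s - 2)/(11*s^2 - s - 1)
That last expression is T(s), already simplified. Scaling its denominator by 1/11 (the reciprocal of the leading coefficient) yields the monic denominator.

Answer: s^2 - s/11 - 1/11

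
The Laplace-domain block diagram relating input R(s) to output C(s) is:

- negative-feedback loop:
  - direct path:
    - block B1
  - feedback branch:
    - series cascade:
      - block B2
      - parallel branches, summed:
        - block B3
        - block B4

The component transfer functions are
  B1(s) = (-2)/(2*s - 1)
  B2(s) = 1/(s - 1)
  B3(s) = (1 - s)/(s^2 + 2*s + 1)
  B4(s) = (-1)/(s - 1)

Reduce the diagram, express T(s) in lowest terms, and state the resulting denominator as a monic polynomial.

First reduce the diagram to T(s).

Step 1. add B3, B4 (parallel) gives (-2*s^2 - 2)/(s^3 + s^2 - s - 1)
Step 2. reduce the series chain B2, (B3+B4) gives (-2*s^2 - 2)/(s^4 - 2*s^2 + 1)
Step 3. reduce the feedback loop with forward B1 and return (B2*(B3+B4)) gives (-2*s^4 + 4*s^2 - 2)/(2*s^5 - s^4 - 4*s^3 + 6*s^2 + 2*s + 3)
No further cancellation is possible in the step-3 result, so that is T(s). Its denominator becomes monic after dividing by the leading coefficient 2.

Answer: s^5 - s^4/2 - 2*s^3 + 3*s^2 + s + 3/2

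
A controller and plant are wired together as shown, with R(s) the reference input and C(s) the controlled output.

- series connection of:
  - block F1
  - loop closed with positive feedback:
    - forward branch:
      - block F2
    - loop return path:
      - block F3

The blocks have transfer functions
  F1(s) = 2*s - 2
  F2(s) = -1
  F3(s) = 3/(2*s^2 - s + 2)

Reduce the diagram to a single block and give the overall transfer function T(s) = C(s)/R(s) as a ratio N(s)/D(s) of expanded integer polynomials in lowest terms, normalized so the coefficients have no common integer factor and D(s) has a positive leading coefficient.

First reduce the diagram to T(s).

1. apply the feedback formula to F2, F3 = (-2*s^2 + s - 2)/(2*s^2 - s + 5)
2. series reduction of F1, [F2/(1-F2*F3)]: this yields T(s), and no further normalization is needed

Answer: (-4*s^3 + 6*s^2 - 6*s + 4)/(2*s^2 - s + 5)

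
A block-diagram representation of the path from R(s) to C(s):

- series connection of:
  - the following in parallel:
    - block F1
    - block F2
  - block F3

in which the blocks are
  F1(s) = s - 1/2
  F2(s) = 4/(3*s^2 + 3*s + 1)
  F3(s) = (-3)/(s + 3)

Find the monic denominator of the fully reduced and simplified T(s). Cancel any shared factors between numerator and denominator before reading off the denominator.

The answer is s^3 + 4*s^2 + 10*s/3 + 1.

Reasoning:
Step 1 - add F1, F2 (parallel), giving (6*s^3 + 3*s^2 - s + 7)/(6*s^2 + 6*s + 2)
Step 2 - multiply (F1+F2), F3 (series), giving (-18*s^3 - 9*s^2 + 3*s - 21)/(6*s^3 + 24*s^2 + 20*s + 6)
No further cancellation is possible in the step-2 result, so that is T(s). Its denominator becomes monic after dividing by the leading coefficient 6.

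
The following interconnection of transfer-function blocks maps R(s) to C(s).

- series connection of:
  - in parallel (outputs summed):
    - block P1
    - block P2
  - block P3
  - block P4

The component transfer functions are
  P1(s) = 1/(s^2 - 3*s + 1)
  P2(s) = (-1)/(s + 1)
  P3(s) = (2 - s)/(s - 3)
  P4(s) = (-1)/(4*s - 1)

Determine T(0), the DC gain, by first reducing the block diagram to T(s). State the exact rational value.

1. combine P1, P2 in parallel, giving (-s^2 + 4*s)/(s^3 - 2*s^2 - 2*s + 1)
2. cascade (P1+P2), P3, P4, giving (-s^3 + 6*s^2 - 8*s)/(4*s^5 - 21*s^4 + 21*s^3 + 24*s^2 - 19*s + 3)
DC gain: substitute s = 0 into T(s) from step 2: T(0) = 0/3 = 0.

Answer: 0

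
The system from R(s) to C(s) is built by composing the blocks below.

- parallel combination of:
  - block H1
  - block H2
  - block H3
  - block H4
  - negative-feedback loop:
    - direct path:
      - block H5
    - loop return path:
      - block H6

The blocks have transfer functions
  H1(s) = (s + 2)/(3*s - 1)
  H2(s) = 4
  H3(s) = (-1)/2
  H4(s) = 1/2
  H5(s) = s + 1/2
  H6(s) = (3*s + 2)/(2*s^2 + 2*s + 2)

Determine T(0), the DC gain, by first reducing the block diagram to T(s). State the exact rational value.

1. close the feedback loop around H5, H6 -> (4*s^3 + 6*s^2 + 6*s + 2)/(10*s^2 + 11*s + 6)
2. add H1, H2, H3, H4, [H5/(1+H5*H6)] (parallel) -> (12*s^4 + 144*s^3 + 135*s^2 + 56*s - 14)/(30*s^3 + 23*s^2 + 7*s - 6)
The step-2 result is T(s). Setting s = 0: T(0) = -14/(-6) = 7/3.

Answer: 7/3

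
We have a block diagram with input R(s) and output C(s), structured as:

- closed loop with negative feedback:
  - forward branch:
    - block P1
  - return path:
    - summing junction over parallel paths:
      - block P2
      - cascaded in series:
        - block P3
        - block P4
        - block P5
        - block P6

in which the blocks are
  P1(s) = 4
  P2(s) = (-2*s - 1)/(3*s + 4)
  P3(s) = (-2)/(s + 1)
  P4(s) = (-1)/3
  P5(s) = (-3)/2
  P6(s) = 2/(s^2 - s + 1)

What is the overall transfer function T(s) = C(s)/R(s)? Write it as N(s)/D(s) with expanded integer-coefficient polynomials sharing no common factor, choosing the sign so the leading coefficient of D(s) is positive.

Step 1: cascade P3, P4, P5, P6: (-2)/(s^3 + 1)
Step 2: add P2, (P3*P4*P5*P6) (parallel): (-2*s^4 - s^3 - 8*s - 9)/(3*s^4 + 4*s^3 + 3*s + 4)
Step 3: reduce the feedback loop with forward P1 and return (P2+(P3*P4*P5*P6)): this yields T(s), and no further normalization is needed

Final answer: (-12*s^4 - 16*s^3 - 12*s - 16)/(5*s^4 + 29*s + 32)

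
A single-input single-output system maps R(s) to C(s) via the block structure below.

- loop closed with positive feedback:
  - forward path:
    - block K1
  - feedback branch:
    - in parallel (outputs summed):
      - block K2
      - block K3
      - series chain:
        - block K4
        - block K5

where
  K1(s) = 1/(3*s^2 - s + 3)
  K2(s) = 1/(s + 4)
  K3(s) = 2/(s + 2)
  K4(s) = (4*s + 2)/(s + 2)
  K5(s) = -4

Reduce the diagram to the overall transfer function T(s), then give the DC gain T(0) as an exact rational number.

Step 1: reduce the series chain K4, K5 -> (-16*s - 8)/(s + 2)
Step 2: parallel reduction of K2, K3, (K4*K5) -> (-16*s^2 - 69*s - 22)/(s^2 + 6*s + 8)
Step 3: close the feedback loop around K1, (K2+K3+(K4*K5)) -> (s^2 + 6*s + 8)/(3*s^4 + 17*s^3 + 37*s^2 + 79*s + 46)
That last expression is T(s); at s = 0 only the constant terms survive, so T(0) = 8/46 = 4/23.

Hence the answer: 4/23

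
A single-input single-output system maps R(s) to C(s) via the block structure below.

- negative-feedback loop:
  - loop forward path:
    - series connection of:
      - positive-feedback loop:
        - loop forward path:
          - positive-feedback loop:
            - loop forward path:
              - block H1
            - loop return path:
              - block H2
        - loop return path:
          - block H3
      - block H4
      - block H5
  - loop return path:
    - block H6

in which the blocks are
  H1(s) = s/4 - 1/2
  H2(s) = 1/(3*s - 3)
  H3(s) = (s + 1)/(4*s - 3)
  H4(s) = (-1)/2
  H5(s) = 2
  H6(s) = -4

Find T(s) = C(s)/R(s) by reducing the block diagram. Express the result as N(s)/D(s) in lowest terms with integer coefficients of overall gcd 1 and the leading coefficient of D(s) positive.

Answer: (-12*s^3 + 45*s^2 - 51*s + 18)/(45*s^3 - 130*s^2 + 134*s - 48)

Working:
Step 1. collapse the loop (H1 forward, H2 return): (3*s^2 - 9*s + 6)/(11*s - 10)
Step 2. collapse the loop ([H1/(1-H1*H2)] forward, H3 return): (-12*s^3 + 45*s^2 - 51*s + 18)/(3*s^3 - 50*s^2 + 70*s - 24)
Step 3. multiply [[H1/(1-H1*H2)]/(1-[H1/(1-H1*H2)]*H3)], H4, H5 (series): (12*s^3 - 45*s^2 + 51*s - 18)/(3*s^3 - 50*s^2 + 70*s - 24)
Step 4. collapse the loop (([[H1/(1-H1*H2)]/(1-[H1/(1-H1*H2)]*H3)]*H4*H5) forward, H6 return) - this is the overall T(s), already in the required normalized form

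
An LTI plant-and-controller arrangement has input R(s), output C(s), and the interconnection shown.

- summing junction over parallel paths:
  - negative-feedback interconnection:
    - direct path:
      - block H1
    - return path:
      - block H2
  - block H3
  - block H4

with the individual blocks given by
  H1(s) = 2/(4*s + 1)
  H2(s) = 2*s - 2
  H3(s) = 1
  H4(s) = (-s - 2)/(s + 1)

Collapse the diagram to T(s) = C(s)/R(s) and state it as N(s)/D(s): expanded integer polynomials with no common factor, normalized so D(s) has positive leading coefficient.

1. reduce the feedback loop with forward H1 and return H2 -> 2/(8*s - 3)
2. combine [H1/(1+H1*H2)], H3, H4 in parallel; the result is T(s) itself (integer coefficients, no common factor, positive leading denominator coefficient)

Final answer: (5 - 6*s)/(8*s^2 + 5*s - 3)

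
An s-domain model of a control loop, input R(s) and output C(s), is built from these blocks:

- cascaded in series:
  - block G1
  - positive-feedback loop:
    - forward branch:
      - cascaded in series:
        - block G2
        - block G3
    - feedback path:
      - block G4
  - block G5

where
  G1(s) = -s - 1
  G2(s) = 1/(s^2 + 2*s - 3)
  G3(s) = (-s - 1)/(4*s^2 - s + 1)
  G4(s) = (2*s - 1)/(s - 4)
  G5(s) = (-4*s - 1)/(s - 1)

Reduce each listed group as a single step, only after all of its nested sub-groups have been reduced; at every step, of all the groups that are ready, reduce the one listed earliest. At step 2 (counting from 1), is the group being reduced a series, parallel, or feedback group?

Reducing step by step:

Step 1 - multiply G2, G3 (series)
Step 2 - apply the feedback formula to (G2*G3), G4
Step 3 - combine G1, [(G2*G3)/(1-(G2*G3)*G4)], G5 in series
Step 2 collapses a feedback group.

Answer: feedback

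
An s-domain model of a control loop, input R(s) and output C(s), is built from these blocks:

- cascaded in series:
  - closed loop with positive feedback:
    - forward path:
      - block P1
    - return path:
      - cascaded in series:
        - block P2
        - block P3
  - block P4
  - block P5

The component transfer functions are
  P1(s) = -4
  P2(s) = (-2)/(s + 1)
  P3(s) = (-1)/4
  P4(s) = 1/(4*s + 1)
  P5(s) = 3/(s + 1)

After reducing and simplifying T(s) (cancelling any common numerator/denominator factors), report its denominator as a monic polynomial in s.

First reduce the diagram to T(s).

1. reduce the series chain P2, P3, giving 1/(2*s + 2)
2. close the feedback loop around P1, (P2*P3), giving (-4*s - 4)/(s + 3)
3. series reduction of [P1/(1-P1*(P2*P3))], P4, P5, giving (-12)/(4*s^2 + 13*s + 3)
That last expression is T(s), already simplified. Scaling its denominator by 1/4 (the reciprocal of the leading coefficient) yields the monic denominator.

Answer: s^2 + 13*s/4 + 3/4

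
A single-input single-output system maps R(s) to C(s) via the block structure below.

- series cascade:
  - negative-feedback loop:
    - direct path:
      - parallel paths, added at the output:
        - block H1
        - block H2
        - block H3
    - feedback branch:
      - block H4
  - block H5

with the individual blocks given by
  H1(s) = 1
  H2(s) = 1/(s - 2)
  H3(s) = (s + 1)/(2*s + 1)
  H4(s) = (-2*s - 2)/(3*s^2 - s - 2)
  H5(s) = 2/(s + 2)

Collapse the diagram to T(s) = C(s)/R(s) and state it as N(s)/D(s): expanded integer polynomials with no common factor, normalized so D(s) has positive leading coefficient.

Step 1. reduce the parallel group H1, H2, H3 = (3*s^2 - 2*s - 3)/(2*s^2 - 3*s - 2)
Step 2. feedback reduction of (H1+H2+H3), H4 = (9*s^4 - 9*s^3 - 13*s^2 + 7*s + 6)/(6*s^4 - 17*s^3 - 9*s^2 + 18*s + 10)
Step 3. cascade [(H1+H2+H3)/(1+(H1+H2+H3)*H4)], H5 - this is the overall T(s), already in the required normalized form

Therefore the answer is (18*s^4 - 18*s^3 - 26*s^2 + 14*s + 12)/(6*s^5 - 5*s^4 - 43*s^3 + 46*s + 20).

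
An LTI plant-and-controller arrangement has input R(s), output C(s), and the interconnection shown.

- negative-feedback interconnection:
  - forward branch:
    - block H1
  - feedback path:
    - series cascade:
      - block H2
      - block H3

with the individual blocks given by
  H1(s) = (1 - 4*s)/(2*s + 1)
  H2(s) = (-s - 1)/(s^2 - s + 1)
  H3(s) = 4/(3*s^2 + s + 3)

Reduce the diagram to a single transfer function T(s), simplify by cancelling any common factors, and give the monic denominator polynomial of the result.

Reducing step by step:

1. reduce the series chain H2, H3 -> (-4*s - 4)/(3*s^4 - 2*s^3 + 5*s^2 - 2*s + 3)
2. feedback reduction of H1, (H2*H3) -> (-12*s^5 + 11*s^4 - 22*s^3 + 13*s^2 - 14*s + 3)/(6*s^5 - s^4 + 8*s^3 + 17*s^2 + 16*s - 1)
No further cancellation is possible in the step-2 result, so that is T(s). Its denominator becomes monic after dividing by the leading coefficient 6.

Answer: s^5 - s^4/6 + 4*s^3/3 + 17*s^2/6 + 8*s/3 - 1/6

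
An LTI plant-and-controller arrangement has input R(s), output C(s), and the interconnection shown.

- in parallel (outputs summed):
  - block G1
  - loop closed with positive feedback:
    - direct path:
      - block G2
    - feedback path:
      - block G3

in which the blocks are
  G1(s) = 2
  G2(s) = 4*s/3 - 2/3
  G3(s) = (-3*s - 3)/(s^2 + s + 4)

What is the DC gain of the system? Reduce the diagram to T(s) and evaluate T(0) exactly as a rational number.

[1] close the feedback loop around G2, G3 -> (4*s^3 + 2*s^2 + 14*s - 8)/(15*s^2 + 9*s + 6)
[2] add G1, [G2/(1-G2*G3)] (parallel) -> (4*s^3 + 32*s^2 + 32*s + 4)/(15*s^2 + 9*s + 6)
Step 2 gives the overall T(s). Then T(0) = 4/6 = 2/3.

Answer: 2/3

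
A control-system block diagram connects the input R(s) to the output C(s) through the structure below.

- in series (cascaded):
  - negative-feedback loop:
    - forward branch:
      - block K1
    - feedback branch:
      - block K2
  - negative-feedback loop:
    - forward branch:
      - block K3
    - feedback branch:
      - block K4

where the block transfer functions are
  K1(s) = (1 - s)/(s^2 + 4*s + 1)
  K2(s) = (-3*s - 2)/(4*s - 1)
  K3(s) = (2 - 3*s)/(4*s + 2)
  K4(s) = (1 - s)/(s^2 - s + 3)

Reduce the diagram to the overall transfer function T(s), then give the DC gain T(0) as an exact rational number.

Answer: 1/4

Working:
[1] collapse the loop (K1 forward, K2 return) = (-4*s^2 + 5*s - 1)/(4*s^3 + 18*s^2 - s - 3)
[2] close the feedback loop around K3, K4 = (-3*s^3 + 5*s^2 - 11*s + 6)/(4*s^3 + s^2 + 5*s + 8)
[3] series reduction of [K1/(1+K1*K2)], [K3/(1+K3*K4)] = (12*s^5 - 35*s^4 + 72*s^3 - 84*s^2 + 41*s - 6)/(16*s^6 + 76*s^5 + 34*s^4 + 109*s^3 + 136*s^2 - 23*s - 24)
Step 3 gives the overall T(s). Then T(0) = -6/(-24) = 1/4.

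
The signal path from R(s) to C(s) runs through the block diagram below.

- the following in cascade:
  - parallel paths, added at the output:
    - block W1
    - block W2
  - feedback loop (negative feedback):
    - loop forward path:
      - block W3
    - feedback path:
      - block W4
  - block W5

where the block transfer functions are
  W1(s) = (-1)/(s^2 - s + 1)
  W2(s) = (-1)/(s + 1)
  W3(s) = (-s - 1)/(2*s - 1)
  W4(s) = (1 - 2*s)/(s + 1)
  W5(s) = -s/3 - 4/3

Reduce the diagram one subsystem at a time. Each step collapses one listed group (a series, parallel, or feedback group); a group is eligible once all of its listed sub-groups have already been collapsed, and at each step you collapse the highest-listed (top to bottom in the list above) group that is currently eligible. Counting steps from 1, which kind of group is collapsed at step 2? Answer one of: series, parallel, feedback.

(1) sum the parallel branches W1, W2
(2) apply the feedback formula to W3, W4
(3) multiply (W1+W2), [W3/(1+W3*W4)], W5 (series)
The group at step 2 is a feedback group.

Hence the answer: feedback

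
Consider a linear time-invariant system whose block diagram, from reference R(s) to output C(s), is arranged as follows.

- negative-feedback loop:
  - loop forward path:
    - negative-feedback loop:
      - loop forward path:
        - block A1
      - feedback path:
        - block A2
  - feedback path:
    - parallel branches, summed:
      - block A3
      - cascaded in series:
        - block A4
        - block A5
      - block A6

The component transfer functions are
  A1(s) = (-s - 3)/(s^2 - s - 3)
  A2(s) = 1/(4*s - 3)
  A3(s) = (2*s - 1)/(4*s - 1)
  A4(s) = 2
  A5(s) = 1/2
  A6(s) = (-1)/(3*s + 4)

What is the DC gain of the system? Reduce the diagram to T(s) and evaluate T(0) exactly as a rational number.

The answer is 12/29.

Reasoning:
Step 1. close the feedback loop around A1, A2: (-4*s^2 - 9*s + 9)/(4*s^3 - 7*s^2 - 10*s + 6)
Step 2. reduce the series chain A4, A5: 1
Step 3. add A3, (A4*A5), A6 (parallel): (18*s^2 + 14*s - 7)/(12*s^2 + 13*s - 4)
Step 4. reduce the feedback loop with forward [A1/(1+A1*A2)] and return (A3+(A4*A5)+A6): (-48*s^4 - 160*s^3 + 7*s^2 + 153*s - 36)/(48*s^5 - 104*s^4 - 445*s^3 + 34*s^2 + 307*s - 87)
Step 4 gives the overall T(s). Then T(0) = -36/(-87) = 12/29.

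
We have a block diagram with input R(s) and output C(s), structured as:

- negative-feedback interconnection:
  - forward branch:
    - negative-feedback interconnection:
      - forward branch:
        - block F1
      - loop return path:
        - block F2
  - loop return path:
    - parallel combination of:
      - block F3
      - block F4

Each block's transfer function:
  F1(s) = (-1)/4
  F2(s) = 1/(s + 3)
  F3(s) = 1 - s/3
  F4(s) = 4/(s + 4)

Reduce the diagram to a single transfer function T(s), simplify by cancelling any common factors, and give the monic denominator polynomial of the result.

First reduce the diagram to T(s).

Step 1: reduce the feedback loop with forward F1 and return F2: (-s - 3)/(4*s + 11)
Step 2: combine F3, F4 in parallel: (-s^2 - s + 24)/(3*s + 12)
Step 3: close the feedback loop around [F1/(1+F1*F2)], (F3+F4): (-3*s^2 - 21*s - 36)/(s^3 + 16*s^2 + 60*s + 60)
The result of step 3 is T(s) in lowest terms. Its denominator already has leading coefficient 1, so it is monic as it stands.

Answer: s^3 + 16*s^2 + 60*s + 60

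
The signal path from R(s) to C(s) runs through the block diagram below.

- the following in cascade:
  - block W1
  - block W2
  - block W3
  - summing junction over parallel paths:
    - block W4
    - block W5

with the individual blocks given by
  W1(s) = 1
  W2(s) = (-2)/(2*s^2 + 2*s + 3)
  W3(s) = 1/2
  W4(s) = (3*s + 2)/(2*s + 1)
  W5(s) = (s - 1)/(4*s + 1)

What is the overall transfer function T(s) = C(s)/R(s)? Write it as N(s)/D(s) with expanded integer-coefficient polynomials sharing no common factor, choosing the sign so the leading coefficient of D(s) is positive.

Step 1 - parallel reduction of W4, W5; result (14*s^2 + 10*s + 1)/(8*s^2 + 6*s + 1)
Step 2 - multiply W1, W2, W3, (W4+W5) (series): this yields T(s), and no further normalization is needed

Answer: (-14*s^2 - 10*s - 1)/(16*s^4 + 28*s^3 + 38*s^2 + 20*s + 3)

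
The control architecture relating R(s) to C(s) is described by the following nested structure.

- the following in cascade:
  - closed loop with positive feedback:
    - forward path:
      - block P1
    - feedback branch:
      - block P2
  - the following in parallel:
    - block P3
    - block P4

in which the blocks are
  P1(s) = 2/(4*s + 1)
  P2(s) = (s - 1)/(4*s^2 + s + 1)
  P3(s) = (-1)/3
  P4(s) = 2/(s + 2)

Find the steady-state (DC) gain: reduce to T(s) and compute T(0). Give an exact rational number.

[1] collapse the loop (P1 forward, P2 return) gives (8*s^2 + 2*s + 2)/(16*s^3 + 8*s^2 + 3*s + 3)
[2] parallel reduction of P3, P4 gives (4 - s)/(3*s + 6)
[3] combine [P1/(1-P1*P2)], (P3+P4) in series gives (-8*s^3 + 30*s^2 + 6*s + 8)/(48*s^4 + 120*s^3 + 57*s^2 + 27*s + 18)
Step 3 gives the overall T(s). Then T(0) = 8/18 = 4/9.

Answer: 4/9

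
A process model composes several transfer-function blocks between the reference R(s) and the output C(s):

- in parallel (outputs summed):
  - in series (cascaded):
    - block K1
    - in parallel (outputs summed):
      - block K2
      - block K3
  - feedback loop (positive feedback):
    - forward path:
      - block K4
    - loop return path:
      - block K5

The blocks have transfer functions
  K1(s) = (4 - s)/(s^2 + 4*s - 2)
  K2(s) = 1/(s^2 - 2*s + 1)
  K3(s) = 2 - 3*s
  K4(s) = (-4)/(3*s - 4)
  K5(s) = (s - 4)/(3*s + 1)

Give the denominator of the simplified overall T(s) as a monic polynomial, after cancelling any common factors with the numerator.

Step 1. sum the parallel branches K2, K3, giving (-3*s^3 + 8*s^2 - 7*s + 3)/(s^2 - 2*s + 1)
Step 2. combine K1, (K2+K3) in series, giving (3*s^4 - 20*s^3 + 39*s^2 - 31*s + 12)/(s^4 + 2*s^3 - 9*s^2 + 8*s - 2)
Step 3. collapse the loop (K4 forward, K5 return), giving (-12*s - 4)/(9*s^2 - 5*s - 20)
Step 4. combine (K1*(K2+K3)), [K4/(1-K4*K5)] in parallel, giving (27*s^6 - 207*s^5 + 363*s^4 + 26*s^3 - 577*s^2 + 552*s - 232)/(9*s^6 + 13*s^5 - 111*s^4 + 77*s^3 + 122*s^2 - 150*s + 40)
That last expression is T(s), already simplified. Scaling its denominator by 1/9 (the reciprocal of the leading coefficient) yields the monic denominator.

Therefore the answer is s^6 + 13*s^5/9 - 37*s^4/3 + 77*s^3/9 + 122*s^2/9 - 50*s/3 + 40/9.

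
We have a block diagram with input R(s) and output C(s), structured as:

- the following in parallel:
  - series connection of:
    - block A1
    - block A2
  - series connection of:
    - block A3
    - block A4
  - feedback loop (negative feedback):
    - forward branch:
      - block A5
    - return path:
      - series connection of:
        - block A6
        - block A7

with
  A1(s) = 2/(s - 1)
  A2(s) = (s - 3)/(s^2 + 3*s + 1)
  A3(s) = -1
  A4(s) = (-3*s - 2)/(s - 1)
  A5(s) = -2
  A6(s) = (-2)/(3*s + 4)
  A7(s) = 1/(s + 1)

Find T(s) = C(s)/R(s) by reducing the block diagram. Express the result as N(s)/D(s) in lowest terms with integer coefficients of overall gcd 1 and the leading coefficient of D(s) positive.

The answer is (3*s^5 + 28*s^4 + 110*s^3 + 171*s^2 + 90*s - 24)/(3*s^5 + 13*s^4 + 16*s^3 - s^2 - 23*s - 8).

Reasoning:
(1) reduce the series chain A1, A2, giving (2*s - 6)/(s^3 + 2*s^2 - 2*s - 1)
(2) reduce the series chain A3, A4, giving (3*s + 2)/(s - 1)
(3) combine A6, A7 in series, giving (-2)/(3*s^2 + 7*s + 4)
(4) collapse the loop (A5 forward, (A6*A7) return), giving (-6*s^2 - 14*s - 8)/(3*s^2 + 7*s + 8)
(5) reduce the parallel group (A1*A2), (A3*A4), [A5/(1+A5*(A6*A7))]: this yields T(s), and no further normalization is needed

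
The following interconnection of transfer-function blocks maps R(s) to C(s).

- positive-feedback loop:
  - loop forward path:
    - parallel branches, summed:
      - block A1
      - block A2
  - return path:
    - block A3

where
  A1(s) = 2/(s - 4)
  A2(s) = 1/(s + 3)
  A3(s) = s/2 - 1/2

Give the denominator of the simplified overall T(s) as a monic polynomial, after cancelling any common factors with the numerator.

Reducing step by step:

[1] parallel reduction of A1, A2 -> (3*s + 2)/(s^2 - s - 12)
[2] close the feedback loop around (A1+A2), A3 -> (-6*s - 4)/(s^2 + s + 22)
T(s) is the step-2 result (common factors already cancelled). Leading coefficient of the denominator: 1, so no rescaling is needed.

Answer: s^2 + s + 22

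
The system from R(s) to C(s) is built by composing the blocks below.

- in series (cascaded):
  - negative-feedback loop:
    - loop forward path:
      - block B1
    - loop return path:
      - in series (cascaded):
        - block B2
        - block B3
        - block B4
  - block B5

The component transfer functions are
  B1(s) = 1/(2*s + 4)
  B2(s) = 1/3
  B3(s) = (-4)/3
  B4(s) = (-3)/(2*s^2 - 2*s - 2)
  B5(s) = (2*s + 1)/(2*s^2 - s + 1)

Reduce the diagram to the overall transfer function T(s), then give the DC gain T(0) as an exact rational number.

Step 1 - cascade B2, B3, B4, giving 2/(3*s^2 - 3*s - 3)
Step 2 - close the feedback loop around B1, (B2*B3*B4), giving (3*s^2 - 3*s - 3)/(6*s^3 + 6*s^2 - 18*s - 10)
Step 3 - series reduction of [B1/(1+B1*(B2*B3*B4))], B5, giving (6*s^3 - 3*s^2 - 9*s - 3)/(12*s^5 + 6*s^4 - 36*s^3 + 4*s^2 - 8*s - 10)
Evaluating the step-3 result (the overall T(s)) at s = 0 gives T(0) = -3/(-10) = 3/10.

Hence the answer: 3/10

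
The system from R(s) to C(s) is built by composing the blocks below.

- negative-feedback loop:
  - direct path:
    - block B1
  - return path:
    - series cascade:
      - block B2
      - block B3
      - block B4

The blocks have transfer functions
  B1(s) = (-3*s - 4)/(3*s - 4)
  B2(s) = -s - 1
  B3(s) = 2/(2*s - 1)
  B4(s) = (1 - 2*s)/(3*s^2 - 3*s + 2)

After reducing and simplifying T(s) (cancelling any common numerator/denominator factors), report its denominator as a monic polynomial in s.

Step 1: cascade B2, B3, B4, giving (2*s + 2)/(3*s^2 - 3*s + 2)
Step 2: close the feedback loop around B1, (B2*B3*B4), giving (-9*s^3 - 3*s^2 + 6*s - 8)/(9*s^3 - 27*s^2 + 4*s - 16)
T(s) is the step-2 result (common factors already cancelled). Leading coefficient of the denominator: 9. Divide through by 9 for the monic polynomial.

Hence the answer: s^3 - 3*s^2 + 4*s/9 - 16/9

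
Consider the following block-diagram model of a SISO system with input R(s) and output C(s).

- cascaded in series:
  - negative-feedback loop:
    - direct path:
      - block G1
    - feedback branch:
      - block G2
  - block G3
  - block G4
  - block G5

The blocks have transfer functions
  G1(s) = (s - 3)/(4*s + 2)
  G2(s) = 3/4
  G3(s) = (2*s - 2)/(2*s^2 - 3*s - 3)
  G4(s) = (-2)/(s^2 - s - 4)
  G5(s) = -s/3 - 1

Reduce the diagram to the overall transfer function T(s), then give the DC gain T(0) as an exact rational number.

Step 1. apply the feedback formula to G1, G2 gives (4*s - 12)/(19*s - 1)
Step 2. series reduction of [G1/(1+G1*G2)], G3, G4, G5 gives (16*s^3 - 16*s^2 - 144*s + 144)/(114*s^5 - 291*s^4 - 441*s^3 + 879*s^2 + 639*s - 36)
The step-2 result is T(s). Setting s = 0: T(0) = 144/(-36) = -4.

Answer: -4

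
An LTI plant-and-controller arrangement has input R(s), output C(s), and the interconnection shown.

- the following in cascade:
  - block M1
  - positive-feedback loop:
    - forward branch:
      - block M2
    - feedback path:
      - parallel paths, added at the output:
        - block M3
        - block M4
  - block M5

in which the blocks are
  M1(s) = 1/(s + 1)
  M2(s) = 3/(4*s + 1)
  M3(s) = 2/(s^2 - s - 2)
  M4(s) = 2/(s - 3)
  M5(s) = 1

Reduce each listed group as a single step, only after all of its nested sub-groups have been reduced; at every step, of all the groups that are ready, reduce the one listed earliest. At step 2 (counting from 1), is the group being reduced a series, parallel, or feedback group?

Reducing step by step:

Step 1. combine M3, M4 in parallel
Step 2. collapse the loop (M2 forward, (M3+M4) return)
Step 3. series reduction of M1, [M2/(1-M2*(M3+M4))], M5
Step 2 collapses a feedback group.

Answer: feedback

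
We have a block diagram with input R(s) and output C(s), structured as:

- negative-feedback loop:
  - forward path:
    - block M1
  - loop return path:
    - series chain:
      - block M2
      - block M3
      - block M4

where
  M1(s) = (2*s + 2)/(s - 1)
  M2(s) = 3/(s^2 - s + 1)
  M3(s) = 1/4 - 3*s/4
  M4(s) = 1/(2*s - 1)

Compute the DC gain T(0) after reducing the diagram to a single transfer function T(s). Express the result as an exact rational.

Reducing step by step:

Step 1 - combine M2, M3, M4 in series, giving (3 - 9*s)/(8*s^3 - 12*s^2 + 12*s - 4)
Step 2 - apply the feedback formula to M1, (M2*M3*M4), giving (8*s^4 - 4*s^3 + 8*s - 4)/(4*s^4 - 10*s^3 + 3*s^2 - 14*s + 5)
The step-2 result is T(s). Setting s = 0: T(0) = -4/5.

Answer: -4/5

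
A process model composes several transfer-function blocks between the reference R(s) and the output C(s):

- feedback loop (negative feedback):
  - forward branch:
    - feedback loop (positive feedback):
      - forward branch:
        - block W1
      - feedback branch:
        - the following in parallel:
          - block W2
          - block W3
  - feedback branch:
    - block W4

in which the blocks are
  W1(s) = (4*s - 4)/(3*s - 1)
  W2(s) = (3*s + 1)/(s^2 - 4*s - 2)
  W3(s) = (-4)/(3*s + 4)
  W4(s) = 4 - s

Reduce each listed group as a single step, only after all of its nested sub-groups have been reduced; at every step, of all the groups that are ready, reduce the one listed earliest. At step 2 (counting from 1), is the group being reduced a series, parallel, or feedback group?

Answer: feedback

Working:
Step 1. sum the parallel branches W2, W3
Step 2. feedback reduction of W1, (W2+W3)
Step 3. feedback reduction of [W1/(1-W1*(W2+W3))], W4
So the answer for step 2 is feedback.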